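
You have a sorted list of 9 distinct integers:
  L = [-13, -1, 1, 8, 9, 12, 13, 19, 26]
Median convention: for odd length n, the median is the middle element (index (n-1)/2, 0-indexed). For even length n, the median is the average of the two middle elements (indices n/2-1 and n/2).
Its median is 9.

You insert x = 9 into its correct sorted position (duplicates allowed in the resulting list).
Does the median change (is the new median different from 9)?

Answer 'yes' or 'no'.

Answer: no

Derivation:
Old median = 9
Insert x = 9
New median = 9
Changed? no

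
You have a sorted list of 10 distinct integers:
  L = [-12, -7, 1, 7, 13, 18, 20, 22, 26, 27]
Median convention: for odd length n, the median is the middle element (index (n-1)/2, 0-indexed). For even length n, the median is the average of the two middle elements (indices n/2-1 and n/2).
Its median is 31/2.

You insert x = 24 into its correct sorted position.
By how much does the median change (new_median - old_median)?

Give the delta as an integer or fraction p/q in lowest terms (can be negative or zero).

Old median = 31/2
After inserting x = 24: new sorted = [-12, -7, 1, 7, 13, 18, 20, 22, 24, 26, 27]
New median = 18
Delta = 18 - 31/2 = 5/2

Answer: 5/2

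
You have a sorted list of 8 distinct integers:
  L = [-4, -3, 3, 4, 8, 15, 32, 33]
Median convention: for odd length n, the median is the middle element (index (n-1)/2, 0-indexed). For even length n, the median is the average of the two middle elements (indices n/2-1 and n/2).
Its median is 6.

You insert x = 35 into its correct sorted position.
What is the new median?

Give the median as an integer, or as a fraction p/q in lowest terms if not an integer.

Answer: 8

Derivation:
Old list (sorted, length 8): [-4, -3, 3, 4, 8, 15, 32, 33]
Old median = 6
Insert x = 35
Old length even (8). Middle pair: indices 3,4 = 4,8.
New length odd (9). New median = single middle element.
x = 35: 8 elements are < x, 0 elements are > x.
New sorted list: [-4, -3, 3, 4, 8, 15, 32, 33, 35]
New median = 8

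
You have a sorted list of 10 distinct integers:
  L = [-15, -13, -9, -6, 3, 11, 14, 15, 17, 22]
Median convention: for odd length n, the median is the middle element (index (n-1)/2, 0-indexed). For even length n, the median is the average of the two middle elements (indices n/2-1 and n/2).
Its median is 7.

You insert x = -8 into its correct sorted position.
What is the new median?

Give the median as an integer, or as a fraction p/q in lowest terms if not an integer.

Answer: 3

Derivation:
Old list (sorted, length 10): [-15, -13, -9, -6, 3, 11, 14, 15, 17, 22]
Old median = 7
Insert x = -8
Old length even (10). Middle pair: indices 4,5 = 3,11.
New length odd (11). New median = single middle element.
x = -8: 3 elements are < x, 7 elements are > x.
New sorted list: [-15, -13, -9, -8, -6, 3, 11, 14, 15, 17, 22]
New median = 3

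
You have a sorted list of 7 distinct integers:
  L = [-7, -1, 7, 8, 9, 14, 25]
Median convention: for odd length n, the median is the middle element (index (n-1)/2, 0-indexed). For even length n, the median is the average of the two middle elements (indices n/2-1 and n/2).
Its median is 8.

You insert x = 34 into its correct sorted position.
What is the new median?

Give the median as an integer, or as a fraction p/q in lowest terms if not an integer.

Old list (sorted, length 7): [-7, -1, 7, 8, 9, 14, 25]
Old median = 8
Insert x = 34
Old length odd (7). Middle was index 3 = 8.
New length even (8). New median = avg of two middle elements.
x = 34: 7 elements are < x, 0 elements are > x.
New sorted list: [-7, -1, 7, 8, 9, 14, 25, 34]
New median = 17/2

Answer: 17/2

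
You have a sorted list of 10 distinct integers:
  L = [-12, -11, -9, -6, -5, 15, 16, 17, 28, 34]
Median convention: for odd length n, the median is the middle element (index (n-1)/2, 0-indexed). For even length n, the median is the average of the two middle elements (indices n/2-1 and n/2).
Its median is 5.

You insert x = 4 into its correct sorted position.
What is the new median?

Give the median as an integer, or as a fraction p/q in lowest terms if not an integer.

Answer: 4

Derivation:
Old list (sorted, length 10): [-12, -11, -9, -6, -5, 15, 16, 17, 28, 34]
Old median = 5
Insert x = 4
Old length even (10). Middle pair: indices 4,5 = -5,15.
New length odd (11). New median = single middle element.
x = 4: 5 elements are < x, 5 elements are > x.
New sorted list: [-12, -11, -9, -6, -5, 4, 15, 16, 17, 28, 34]
New median = 4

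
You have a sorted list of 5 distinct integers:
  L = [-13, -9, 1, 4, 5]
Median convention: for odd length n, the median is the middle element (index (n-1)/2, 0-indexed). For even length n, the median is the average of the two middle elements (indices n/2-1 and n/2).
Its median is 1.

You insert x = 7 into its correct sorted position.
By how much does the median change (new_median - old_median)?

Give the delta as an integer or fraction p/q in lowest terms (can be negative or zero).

Answer: 3/2

Derivation:
Old median = 1
After inserting x = 7: new sorted = [-13, -9, 1, 4, 5, 7]
New median = 5/2
Delta = 5/2 - 1 = 3/2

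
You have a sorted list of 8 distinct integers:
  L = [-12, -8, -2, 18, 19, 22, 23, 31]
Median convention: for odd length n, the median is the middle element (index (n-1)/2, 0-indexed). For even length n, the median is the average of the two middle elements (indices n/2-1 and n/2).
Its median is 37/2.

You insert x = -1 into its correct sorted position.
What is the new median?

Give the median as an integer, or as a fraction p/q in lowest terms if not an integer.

Old list (sorted, length 8): [-12, -8, -2, 18, 19, 22, 23, 31]
Old median = 37/2
Insert x = -1
Old length even (8). Middle pair: indices 3,4 = 18,19.
New length odd (9). New median = single middle element.
x = -1: 3 elements are < x, 5 elements are > x.
New sorted list: [-12, -8, -2, -1, 18, 19, 22, 23, 31]
New median = 18

Answer: 18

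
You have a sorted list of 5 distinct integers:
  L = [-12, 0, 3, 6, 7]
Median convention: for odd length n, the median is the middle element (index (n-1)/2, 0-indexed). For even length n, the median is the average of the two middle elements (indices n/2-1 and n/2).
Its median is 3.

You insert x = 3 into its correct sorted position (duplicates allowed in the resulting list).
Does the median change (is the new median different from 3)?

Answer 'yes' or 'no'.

Old median = 3
Insert x = 3
New median = 3
Changed? no

Answer: no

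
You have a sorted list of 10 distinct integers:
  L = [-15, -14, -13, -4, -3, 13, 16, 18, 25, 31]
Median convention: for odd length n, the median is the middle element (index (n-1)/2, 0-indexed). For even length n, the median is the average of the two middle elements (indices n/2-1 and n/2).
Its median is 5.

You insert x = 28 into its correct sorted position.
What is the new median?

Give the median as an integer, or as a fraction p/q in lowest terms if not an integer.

Answer: 13

Derivation:
Old list (sorted, length 10): [-15, -14, -13, -4, -3, 13, 16, 18, 25, 31]
Old median = 5
Insert x = 28
Old length even (10). Middle pair: indices 4,5 = -3,13.
New length odd (11). New median = single middle element.
x = 28: 9 elements are < x, 1 elements are > x.
New sorted list: [-15, -14, -13, -4, -3, 13, 16, 18, 25, 28, 31]
New median = 13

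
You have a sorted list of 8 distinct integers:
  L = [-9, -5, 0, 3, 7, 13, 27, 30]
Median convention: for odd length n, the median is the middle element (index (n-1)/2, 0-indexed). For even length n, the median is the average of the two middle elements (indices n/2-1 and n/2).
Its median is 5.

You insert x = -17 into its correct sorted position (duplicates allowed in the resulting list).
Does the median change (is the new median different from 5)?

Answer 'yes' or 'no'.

Answer: yes

Derivation:
Old median = 5
Insert x = -17
New median = 3
Changed? yes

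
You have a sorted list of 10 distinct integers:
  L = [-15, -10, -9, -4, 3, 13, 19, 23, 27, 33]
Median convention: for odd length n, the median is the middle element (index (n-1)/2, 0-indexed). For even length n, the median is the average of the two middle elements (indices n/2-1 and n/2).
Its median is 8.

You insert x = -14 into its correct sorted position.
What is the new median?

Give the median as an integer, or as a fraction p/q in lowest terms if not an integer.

Answer: 3

Derivation:
Old list (sorted, length 10): [-15, -10, -9, -4, 3, 13, 19, 23, 27, 33]
Old median = 8
Insert x = -14
Old length even (10). Middle pair: indices 4,5 = 3,13.
New length odd (11). New median = single middle element.
x = -14: 1 elements are < x, 9 elements are > x.
New sorted list: [-15, -14, -10, -9, -4, 3, 13, 19, 23, 27, 33]
New median = 3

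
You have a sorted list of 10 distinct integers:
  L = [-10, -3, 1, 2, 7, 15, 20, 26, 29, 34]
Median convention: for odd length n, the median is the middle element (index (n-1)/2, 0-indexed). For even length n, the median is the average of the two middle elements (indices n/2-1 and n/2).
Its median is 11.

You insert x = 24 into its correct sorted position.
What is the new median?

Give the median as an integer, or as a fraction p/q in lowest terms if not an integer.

Old list (sorted, length 10): [-10, -3, 1, 2, 7, 15, 20, 26, 29, 34]
Old median = 11
Insert x = 24
Old length even (10). Middle pair: indices 4,5 = 7,15.
New length odd (11). New median = single middle element.
x = 24: 7 elements are < x, 3 elements are > x.
New sorted list: [-10, -3, 1, 2, 7, 15, 20, 24, 26, 29, 34]
New median = 15

Answer: 15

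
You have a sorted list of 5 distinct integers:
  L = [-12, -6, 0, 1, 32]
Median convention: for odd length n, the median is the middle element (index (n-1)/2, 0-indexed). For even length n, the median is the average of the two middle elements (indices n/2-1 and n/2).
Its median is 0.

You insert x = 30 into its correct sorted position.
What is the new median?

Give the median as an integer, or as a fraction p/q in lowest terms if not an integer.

Answer: 1/2

Derivation:
Old list (sorted, length 5): [-12, -6, 0, 1, 32]
Old median = 0
Insert x = 30
Old length odd (5). Middle was index 2 = 0.
New length even (6). New median = avg of two middle elements.
x = 30: 4 elements are < x, 1 elements are > x.
New sorted list: [-12, -6, 0, 1, 30, 32]
New median = 1/2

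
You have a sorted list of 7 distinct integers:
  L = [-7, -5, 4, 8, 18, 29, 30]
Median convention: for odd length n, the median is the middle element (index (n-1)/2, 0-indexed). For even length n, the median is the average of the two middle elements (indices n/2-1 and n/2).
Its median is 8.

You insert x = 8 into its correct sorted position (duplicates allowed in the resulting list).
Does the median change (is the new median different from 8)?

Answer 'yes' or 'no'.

Old median = 8
Insert x = 8
New median = 8
Changed? no

Answer: no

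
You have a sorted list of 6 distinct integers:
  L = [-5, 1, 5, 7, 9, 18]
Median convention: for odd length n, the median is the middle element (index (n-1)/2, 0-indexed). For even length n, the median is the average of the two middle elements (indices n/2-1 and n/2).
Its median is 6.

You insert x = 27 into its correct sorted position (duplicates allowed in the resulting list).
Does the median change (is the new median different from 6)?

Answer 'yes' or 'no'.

Old median = 6
Insert x = 27
New median = 7
Changed? yes

Answer: yes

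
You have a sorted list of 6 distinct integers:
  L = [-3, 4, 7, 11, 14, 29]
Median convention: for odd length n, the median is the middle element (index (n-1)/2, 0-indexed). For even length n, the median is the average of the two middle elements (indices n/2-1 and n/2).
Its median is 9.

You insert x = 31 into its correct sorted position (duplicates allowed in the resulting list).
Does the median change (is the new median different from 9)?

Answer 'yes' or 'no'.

Answer: yes

Derivation:
Old median = 9
Insert x = 31
New median = 11
Changed? yes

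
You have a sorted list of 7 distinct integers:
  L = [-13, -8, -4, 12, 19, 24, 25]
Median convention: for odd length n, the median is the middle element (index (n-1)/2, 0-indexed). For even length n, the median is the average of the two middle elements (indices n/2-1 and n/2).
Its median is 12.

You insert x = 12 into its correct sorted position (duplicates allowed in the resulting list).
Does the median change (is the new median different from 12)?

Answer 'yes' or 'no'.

Old median = 12
Insert x = 12
New median = 12
Changed? no

Answer: no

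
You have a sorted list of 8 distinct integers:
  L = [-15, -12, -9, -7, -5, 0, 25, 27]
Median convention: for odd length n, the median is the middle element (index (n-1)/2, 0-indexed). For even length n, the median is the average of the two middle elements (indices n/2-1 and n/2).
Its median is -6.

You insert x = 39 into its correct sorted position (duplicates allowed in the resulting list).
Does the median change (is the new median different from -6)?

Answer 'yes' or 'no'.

Answer: yes

Derivation:
Old median = -6
Insert x = 39
New median = -5
Changed? yes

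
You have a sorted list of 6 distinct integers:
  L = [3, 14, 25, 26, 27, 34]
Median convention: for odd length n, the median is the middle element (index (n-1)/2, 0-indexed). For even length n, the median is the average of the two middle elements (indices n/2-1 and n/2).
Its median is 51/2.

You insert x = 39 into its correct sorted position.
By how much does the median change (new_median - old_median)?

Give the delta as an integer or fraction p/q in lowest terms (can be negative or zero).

Answer: 1/2

Derivation:
Old median = 51/2
After inserting x = 39: new sorted = [3, 14, 25, 26, 27, 34, 39]
New median = 26
Delta = 26 - 51/2 = 1/2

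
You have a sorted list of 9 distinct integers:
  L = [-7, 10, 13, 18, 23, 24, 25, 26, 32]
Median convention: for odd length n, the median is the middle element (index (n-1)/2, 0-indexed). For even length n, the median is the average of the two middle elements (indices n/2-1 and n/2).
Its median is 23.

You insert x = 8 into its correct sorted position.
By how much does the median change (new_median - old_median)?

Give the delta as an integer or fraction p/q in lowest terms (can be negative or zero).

Old median = 23
After inserting x = 8: new sorted = [-7, 8, 10, 13, 18, 23, 24, 25, 26, 32]
New median = 41/2
Delta = 41/2 - 23 = -5/2

Answer: -5/2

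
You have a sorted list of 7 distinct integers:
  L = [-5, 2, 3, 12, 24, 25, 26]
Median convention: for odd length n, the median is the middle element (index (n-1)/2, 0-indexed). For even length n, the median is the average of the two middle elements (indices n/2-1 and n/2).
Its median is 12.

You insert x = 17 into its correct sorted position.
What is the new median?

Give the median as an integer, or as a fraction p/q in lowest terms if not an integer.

Old list (sorted, length 7): [-5, 2, 3, 12, 24, 25, 26]
Old median = 12
Insert x = 17
Old length odd (7). Middle was index 3 = 12.
New length even (8). New median = avg of two middle elements.
x = 17: 4 elements are < x, 3 elements are > x.
New sorted list: [-5, 2, 3, 12, 17, 24, 25, 26]
New median = 29/2

Answer: 29/2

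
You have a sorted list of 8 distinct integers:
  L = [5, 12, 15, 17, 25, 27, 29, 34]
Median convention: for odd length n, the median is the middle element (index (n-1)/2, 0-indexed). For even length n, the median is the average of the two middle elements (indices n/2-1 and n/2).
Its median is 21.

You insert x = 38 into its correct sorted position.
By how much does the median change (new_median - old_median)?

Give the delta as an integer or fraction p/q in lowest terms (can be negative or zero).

Answer: 4

Derivation:
Old median = 21
After inserting x = 38: new sorted = [5, 12, 15, 17, 25, 27, 29, 34, 38]
New median = 25
Delta = 25 - 21 = 4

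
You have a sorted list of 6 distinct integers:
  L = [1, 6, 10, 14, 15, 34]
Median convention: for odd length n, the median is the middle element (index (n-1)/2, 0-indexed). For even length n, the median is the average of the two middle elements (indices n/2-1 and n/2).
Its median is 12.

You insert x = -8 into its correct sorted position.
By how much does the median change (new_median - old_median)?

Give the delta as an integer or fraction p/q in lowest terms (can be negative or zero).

Old median = 12
After inserting x = -8: new sorted = [-8, 1, 6, 10, 14, 15, 34]
New median = 10
Delta = 10 - 12 = -2

Answer: -2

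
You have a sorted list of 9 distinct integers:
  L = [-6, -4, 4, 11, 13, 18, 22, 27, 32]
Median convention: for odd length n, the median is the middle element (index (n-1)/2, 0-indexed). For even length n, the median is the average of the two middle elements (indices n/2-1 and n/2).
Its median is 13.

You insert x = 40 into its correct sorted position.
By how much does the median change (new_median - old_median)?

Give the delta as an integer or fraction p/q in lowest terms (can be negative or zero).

Old median = 13
After inserting x = 40: new sorted = [-6, -4, 4, 11, 13, 18, 22, 27, 32, 40]
New median = 31/2
Delta = 31/2 - 13 = 5/2

Answer: 5/2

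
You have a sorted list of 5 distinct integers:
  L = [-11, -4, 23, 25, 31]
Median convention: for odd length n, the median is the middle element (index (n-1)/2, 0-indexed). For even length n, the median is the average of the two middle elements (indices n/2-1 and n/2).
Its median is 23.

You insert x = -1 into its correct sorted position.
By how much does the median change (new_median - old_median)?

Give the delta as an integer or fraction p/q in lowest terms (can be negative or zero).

Answer: -12

Derivation:
Old median = 23
After inserting x = -1: new sorted = [-11, -4, -1, 23, 25, 31]
New median = 11
Delta = 11 - 23 = -12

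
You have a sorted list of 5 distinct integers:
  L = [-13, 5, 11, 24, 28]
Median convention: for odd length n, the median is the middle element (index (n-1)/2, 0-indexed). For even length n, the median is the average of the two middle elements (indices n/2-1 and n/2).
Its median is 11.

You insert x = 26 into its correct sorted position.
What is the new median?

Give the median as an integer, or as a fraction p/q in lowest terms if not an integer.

Old list (sorted, length 5): [-13, 5, 11, 24, 28]
Old median = 11
Insert x = 26
Old length odd (5). Middle was index 2 = 11.
New length even (6). New median = avg of two middle elements.
x = 26: 4 elements are < x, 1 elements are > x.
New sorted list: [-13, 5, 11, 24, 26, 28]
New median = 35/2

Answer: 35/2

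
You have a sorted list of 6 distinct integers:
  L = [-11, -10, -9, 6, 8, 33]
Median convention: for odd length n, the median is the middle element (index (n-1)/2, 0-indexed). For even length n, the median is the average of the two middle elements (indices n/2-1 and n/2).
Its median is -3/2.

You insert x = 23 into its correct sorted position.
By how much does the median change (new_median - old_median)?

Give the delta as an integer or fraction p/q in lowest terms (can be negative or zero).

Answer: 15/2

Derivation:
Old median = -3/2
After inserting x = 23: new sorted = [-11, -10, -9, 6, 8, 23, 33]
New median = 6
Delta = 6 - -3/2 = 15/2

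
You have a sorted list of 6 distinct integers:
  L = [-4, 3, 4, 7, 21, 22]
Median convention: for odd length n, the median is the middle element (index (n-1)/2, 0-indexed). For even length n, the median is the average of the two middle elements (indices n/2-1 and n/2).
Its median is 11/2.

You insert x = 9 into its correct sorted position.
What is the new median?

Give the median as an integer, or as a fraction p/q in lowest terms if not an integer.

Answer: 7

Derivation:
Old list (sorted, length 6): [-4, 3, 4, 7, 21, 22]
Old median = 11/2
Insert x = 9
Old length even (6). Middle pair: indices 2,3 = 4,7.
New length odd (7). New median = single middle element.
x = 9: 4 elements are < x, 2 elements are > x.
New sorted list: [-4, 3, 4, 7, 9, 21, 22]
New median = 7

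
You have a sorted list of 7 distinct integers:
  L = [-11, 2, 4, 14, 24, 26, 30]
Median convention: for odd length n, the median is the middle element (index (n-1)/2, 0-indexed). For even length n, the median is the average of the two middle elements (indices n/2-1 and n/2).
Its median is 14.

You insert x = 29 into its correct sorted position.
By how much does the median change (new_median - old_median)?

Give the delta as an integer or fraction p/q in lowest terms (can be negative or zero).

Answer: 5

Derivation:
Old median = 14
After inserting x = 29: new sorted = [-11, 2, 4, 14, 24, 26, 29, 30]
New median = 19
Delta = 19 - 14 = 5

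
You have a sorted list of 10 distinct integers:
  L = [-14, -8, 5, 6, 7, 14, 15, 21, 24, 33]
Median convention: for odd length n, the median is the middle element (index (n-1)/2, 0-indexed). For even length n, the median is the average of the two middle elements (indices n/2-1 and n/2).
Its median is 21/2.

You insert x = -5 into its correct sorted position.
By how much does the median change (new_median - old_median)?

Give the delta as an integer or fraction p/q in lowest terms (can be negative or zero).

Old median = 21/2
After inserting x = -5: new sorted = [-14, -8, -5, 5, 6, 7, 14, 15, 21, 24, 33]
New median = 7
Delta = 7 - 21/2 = -7/2

Answer: -7/2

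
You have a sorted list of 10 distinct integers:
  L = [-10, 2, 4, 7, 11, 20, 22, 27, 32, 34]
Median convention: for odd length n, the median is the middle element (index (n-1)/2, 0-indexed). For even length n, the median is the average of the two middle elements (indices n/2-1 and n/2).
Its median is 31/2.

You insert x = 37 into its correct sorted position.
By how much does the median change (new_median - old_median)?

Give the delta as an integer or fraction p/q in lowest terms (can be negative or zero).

Old median = 31/2
After inserting x = 37: new sorted = [-10, 2, 4, 7, 11, 20, 22, 27, 32, 34, 37]
New median = 20
Delta = 20 - 31/2 = 9/2

Answer: 9/2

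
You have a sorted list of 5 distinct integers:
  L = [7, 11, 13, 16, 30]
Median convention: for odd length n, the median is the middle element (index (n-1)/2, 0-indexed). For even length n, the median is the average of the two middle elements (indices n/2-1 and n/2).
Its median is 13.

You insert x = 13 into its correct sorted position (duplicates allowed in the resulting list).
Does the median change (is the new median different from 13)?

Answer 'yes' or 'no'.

Old median = 13
Insert x = 13
New median = 13
Changed? no

Answer: no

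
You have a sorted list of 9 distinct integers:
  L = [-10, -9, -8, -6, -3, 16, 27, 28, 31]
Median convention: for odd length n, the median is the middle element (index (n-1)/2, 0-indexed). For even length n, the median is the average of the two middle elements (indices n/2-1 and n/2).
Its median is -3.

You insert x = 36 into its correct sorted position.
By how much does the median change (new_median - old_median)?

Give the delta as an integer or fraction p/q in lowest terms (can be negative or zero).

Answer: 19/2

Derivation:
Old median = -3
After inserting x = 36: new sorted = [-10, -9, -8, -6, -3, 16, 27, 28, 31, 36]
New median = 13/2
Delta = 13/2 - -3 = 19/2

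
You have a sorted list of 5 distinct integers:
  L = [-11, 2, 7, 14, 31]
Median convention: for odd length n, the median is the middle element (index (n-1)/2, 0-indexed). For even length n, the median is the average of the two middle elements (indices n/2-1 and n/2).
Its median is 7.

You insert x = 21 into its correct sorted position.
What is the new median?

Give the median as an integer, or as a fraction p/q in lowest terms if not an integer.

Old list (sorted, length 5): [-11, 2, 7, 14, 31]
Old median = 7
Insert x = 21
Old length odd (5). Middle was index 2 = 7.
New length even (6). New median = avg of two middle elements.
x = 21: 4 elements are < x, 1 elements are > x.
New sorted list: [-11, 2, 7, 14, 21, 31]
New median = 21/2

Answer: 21/2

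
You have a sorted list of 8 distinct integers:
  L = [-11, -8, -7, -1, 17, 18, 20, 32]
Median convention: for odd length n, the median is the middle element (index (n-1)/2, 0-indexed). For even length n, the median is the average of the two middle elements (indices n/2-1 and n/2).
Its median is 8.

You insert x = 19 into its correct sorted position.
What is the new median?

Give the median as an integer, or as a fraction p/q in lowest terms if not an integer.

Old list (sorted, length 8): [-11, -8, -7, -1, 17, 18, 20, 32]
Old median = 8
Insert x = 19
Old length even (8). Middle pair: indices 3,4 = -1,17.
New length odd (9). New median = single middle element.
x = 19: 6 elements are < x, 2 elements are > x.
New sorted list: [-11, -8, -7, -1, 17, 18, 19, 20, 32]
New median = 17

Answer: 17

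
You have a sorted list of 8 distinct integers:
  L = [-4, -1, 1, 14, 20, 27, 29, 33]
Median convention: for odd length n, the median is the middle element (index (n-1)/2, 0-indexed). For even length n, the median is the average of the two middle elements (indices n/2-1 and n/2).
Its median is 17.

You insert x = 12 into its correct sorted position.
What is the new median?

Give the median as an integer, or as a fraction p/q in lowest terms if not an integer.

Old list (sorted, length 8): [-4, -1, 1, 14, 20, 27, 29, 33]
Old median = 17
Insert x = 12
Old length even (8). Middle pair: indices 3,4 = 14,20.
New length odd (9). New median = single middle element.
x = 12: 3 elements are < x, 5 elements are > x.
New sorted list: [-4, -1, 1, 12, 14, 20, 27, 29, 33]
New median = 14

Answer: 14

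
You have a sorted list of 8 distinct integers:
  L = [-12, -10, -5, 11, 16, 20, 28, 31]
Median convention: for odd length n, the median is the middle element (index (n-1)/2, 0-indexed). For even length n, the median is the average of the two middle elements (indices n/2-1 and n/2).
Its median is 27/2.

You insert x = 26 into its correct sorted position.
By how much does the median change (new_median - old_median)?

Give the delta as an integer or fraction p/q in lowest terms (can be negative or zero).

Old median = 27/2
After inserting x = 26: new sorted = [-12, -10, -5, 11, 16, 20, 26, 28, 31]
New median = 16
Delta = 16 - 27/2 = 5/2

Answer: 5/2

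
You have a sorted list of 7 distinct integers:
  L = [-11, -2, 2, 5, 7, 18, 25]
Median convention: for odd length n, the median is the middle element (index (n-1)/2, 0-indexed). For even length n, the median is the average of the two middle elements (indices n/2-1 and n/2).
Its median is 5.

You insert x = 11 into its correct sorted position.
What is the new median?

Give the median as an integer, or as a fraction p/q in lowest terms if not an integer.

Old list (sorted, length 7): [-11, -2, 2, 5, 7, 18, 25]
Old median = 5
Insert x = 11
Old length odd (7). Middle was index 3 = 5.
New length even (8). New median = avg of two middle elements.
x = 11: 5 elements are < x, 2 elements are > x.
New sorted list: [-11, -2, 2, 5, 7, 11, 18, 25]
New median = 6

Answer: 6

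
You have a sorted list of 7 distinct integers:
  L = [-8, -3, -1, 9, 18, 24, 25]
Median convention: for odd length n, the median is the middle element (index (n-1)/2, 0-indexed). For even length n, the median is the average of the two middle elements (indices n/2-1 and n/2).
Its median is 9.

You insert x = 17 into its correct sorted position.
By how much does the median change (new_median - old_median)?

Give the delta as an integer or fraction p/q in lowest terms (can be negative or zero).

Answer: 4

Derivation:
Old median = 9
After inserting x = 17: new sorted = [-8, -3, -1, 9, 17, 18, 24, 25]
New median = 13
Delta = 13 - 9 = 4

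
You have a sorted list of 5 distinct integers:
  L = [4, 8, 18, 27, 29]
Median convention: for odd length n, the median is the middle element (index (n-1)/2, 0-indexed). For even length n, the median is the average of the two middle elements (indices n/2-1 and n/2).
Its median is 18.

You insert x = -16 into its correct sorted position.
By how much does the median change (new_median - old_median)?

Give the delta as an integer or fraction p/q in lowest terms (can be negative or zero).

Old median = 18
After inserting x = -16: new sorted = [-16, 4, 8, 18, 27, 29]
New median = 13
Delta = 13 - 18 = -5

Answer: -5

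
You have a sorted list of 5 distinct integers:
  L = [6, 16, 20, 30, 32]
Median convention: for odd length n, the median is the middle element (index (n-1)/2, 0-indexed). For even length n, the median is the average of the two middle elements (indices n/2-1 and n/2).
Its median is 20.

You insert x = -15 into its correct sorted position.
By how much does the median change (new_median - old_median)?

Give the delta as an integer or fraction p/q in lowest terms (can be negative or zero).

Answer: -2

Derivation:
Old median = 20
After inserting x = -15: new sorted = [-15, 6, 16, 20, 30, 32]
New median = 18
Delta = 18 - 20 = -2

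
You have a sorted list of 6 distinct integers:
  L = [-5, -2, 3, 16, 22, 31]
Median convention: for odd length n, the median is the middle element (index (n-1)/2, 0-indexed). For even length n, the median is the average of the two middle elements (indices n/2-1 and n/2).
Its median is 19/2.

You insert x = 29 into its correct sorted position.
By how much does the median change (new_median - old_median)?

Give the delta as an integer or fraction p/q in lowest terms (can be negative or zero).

Old median = 19/2
After inserting x = 29: new sorted = [-5, -2, 3, 16, 22, 29, 31]
New median = 16
Delta = 16 - 19/2 = 13/2

Answer: 13/2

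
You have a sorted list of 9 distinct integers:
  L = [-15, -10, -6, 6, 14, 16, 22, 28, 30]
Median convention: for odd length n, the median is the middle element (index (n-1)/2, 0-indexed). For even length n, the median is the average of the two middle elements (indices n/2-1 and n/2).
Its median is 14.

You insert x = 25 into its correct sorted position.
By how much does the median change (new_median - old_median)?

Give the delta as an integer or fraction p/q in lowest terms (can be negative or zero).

Answer: 1

Derivation:
Old median = 14
After inserting x = 25: new sorted = [-15, -10, -6, 6, 14, 16, 22, 25, 28, 30]
New median = 15
Delta = 15 - 14 = 1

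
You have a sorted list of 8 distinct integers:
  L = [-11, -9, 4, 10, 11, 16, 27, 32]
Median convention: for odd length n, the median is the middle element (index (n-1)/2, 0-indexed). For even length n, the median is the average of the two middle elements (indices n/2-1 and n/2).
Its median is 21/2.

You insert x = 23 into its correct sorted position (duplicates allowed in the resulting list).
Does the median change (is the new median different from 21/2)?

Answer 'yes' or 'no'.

Answer: yes

Derivation:
Old median = 21/2
Insert x = 23
New median = 11
Changed? yes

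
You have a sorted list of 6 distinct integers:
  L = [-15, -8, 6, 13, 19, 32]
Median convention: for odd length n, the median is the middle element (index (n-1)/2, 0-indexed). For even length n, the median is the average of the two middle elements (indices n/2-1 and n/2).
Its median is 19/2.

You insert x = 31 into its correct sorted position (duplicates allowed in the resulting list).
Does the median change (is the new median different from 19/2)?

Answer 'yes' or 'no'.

Old median = 19/2
Insert x = 31
New median = 13
Changed? yes

Answer: yes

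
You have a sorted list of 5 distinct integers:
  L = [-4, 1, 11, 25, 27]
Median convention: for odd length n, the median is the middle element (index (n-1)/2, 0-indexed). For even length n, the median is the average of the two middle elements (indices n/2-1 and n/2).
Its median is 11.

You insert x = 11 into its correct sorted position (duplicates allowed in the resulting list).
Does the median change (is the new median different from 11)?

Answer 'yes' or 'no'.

Answer: no

Derivation:
Old median = 11
Insert x = 11
New median = 11
Changed? no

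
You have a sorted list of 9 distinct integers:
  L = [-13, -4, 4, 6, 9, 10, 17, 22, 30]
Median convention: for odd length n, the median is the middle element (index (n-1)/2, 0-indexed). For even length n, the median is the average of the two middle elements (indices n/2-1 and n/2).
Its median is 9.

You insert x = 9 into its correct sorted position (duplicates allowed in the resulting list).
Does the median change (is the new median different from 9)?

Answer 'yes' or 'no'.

Old median = 9
Insert x = 9
New median = 9
Changed? no

Answer: no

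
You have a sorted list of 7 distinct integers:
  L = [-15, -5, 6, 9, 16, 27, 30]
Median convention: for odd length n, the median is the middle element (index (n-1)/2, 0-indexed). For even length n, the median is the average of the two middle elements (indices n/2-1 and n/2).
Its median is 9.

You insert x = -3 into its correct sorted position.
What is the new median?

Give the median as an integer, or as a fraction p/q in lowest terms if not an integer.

Old list (sorted, length 7): [-15, -5, 6, 9, 16, 27, 30]
Old median = 9
Insert x = -3
Old length odd (7). Middle was index 3 = 9.
New length even (8). New median = avg of two middle elements.
x = -3: 2 elements are < x, 5 elements are > x.
New sorted list: [-15, -5, -3, 6, 9, 16, 27, 30]
New median = 15/2

Answer: 15/2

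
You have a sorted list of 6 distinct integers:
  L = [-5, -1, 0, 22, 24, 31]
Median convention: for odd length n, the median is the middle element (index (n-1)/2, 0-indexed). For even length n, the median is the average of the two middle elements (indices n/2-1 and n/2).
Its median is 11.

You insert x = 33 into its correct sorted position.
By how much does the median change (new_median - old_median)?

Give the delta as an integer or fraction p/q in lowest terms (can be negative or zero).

Old median = 11
After inserting x = 33: new sorted = [-5, -1, 0, 22, 24, 31, 33]
New median = 22
Delta = 22 - 11 = 11

Answer: 11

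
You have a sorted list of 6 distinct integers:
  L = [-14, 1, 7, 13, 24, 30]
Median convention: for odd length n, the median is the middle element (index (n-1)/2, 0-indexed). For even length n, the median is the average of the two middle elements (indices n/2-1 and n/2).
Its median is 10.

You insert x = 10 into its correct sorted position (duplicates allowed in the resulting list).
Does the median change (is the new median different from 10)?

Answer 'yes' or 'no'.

Old median = 10
Insert x = 10
New median = 10
Changed? no

Answer: no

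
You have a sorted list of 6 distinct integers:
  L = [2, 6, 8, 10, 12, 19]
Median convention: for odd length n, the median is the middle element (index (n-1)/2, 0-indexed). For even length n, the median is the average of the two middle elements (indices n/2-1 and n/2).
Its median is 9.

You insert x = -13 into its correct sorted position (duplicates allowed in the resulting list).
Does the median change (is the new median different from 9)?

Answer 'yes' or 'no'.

Old median = 9
Insert x = -13
New median = 8
Changed? yes

Answer: yes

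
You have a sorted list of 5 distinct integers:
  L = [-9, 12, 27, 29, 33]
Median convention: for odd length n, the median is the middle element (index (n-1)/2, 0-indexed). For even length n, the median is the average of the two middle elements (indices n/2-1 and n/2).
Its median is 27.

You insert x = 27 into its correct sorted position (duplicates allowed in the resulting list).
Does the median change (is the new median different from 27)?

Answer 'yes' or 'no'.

Answer: no

Derivation:
Old median = 27
Insert x = 27
New median = 27
Changed? no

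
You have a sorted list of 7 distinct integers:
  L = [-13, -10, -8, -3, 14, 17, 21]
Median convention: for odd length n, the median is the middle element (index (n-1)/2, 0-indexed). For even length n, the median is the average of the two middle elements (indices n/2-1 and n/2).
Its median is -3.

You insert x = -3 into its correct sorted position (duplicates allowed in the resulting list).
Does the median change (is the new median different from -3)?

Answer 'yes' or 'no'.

Old median = -3
Insert x = -3
New median = -3
Changed? no

Answer: no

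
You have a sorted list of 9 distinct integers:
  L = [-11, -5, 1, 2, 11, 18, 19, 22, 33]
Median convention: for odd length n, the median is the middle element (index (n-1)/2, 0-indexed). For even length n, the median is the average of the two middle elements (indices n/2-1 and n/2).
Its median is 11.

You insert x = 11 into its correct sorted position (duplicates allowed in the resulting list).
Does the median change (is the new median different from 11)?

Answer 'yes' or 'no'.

Answer: no

Derivation:
Old median = 11
Insert x = 11
New median = 11
Changed? no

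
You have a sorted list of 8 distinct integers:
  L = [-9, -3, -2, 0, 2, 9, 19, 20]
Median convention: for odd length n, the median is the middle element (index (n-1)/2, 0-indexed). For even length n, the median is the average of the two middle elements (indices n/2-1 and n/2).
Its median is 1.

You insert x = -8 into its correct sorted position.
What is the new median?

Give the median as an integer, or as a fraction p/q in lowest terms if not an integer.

Answer: 0

Derivation:
Old list (sorted, length 8): [-9, -3, -2, 0, 2, 9, 19, 20]
Old median = 1
Insert x = -8
Old length even (8). Middle pair: indices 3,4 = 0,2.
New length odd (9). New median = single middle element.
x = -8: 1 elements are < x, 7 elements are > x.
New sorted list: [-9, -8, -3, -2, 0, 2, 9, 19, 20]
New median = 0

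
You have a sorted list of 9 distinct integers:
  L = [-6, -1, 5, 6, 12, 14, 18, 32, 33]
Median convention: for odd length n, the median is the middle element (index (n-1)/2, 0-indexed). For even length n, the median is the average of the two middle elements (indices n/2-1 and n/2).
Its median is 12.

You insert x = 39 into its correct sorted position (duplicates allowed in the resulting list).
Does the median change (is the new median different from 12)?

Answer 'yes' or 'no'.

Answer: yes

Derivation:
Old median = 12
Insert x = 39
New median = 13
Changed? yes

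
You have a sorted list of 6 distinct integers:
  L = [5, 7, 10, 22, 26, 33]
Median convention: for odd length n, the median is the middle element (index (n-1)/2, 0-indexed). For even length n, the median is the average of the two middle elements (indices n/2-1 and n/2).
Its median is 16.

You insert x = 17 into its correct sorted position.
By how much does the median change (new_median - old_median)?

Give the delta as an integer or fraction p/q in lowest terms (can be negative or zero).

Old median = 16
After inserting x = 17: new sorted = [5, 7, 10, 17, 22, 26, 33]
New median = 17
Delta = 17 - 16 = 1

Answer: 1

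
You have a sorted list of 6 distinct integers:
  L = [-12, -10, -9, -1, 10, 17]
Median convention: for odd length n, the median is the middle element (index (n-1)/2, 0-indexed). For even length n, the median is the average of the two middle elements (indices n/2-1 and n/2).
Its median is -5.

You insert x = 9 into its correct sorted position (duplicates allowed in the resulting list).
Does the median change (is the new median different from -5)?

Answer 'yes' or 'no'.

Answer: yes

Derivation:
Old median = -5
Insert x = 9
New median = -1
Changed? yes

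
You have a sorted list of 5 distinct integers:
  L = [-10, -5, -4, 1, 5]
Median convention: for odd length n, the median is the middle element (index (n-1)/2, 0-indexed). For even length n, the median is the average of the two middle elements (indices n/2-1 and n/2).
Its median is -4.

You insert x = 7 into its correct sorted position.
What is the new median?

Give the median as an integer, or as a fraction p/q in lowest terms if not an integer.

Answer: -3/2

Derivation:
Old list (sorted, length 5): [-10, -5, -4, 1, 5]
Old median = -4
Insert x = 7
Old length odd (5). Middle was index 2 = -4.
New length even (6). New median = avg of two middle elements.
x = 7: 5 elements are < x, 0 elements are > x.
New sorted list: [-10, -5, -4, 1, 5, 7]
New median = -3/2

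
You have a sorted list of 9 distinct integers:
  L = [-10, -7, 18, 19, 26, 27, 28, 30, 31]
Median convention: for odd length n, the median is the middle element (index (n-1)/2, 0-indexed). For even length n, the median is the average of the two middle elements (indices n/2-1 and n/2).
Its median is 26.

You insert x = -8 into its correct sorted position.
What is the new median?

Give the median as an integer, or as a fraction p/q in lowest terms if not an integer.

Old list (sorted, length 9): [-10, -7, 18, 19, 26, 27, 28, 30, 31]
Old median = 26
Insert x = -8
Old length odd (9). Middle was index 4 = 26.
New length even (10). New median = avg of two middle elements.
x = -8: 1 elements are < x, 8 elements are > x.
New sorted list: [-10, -8, -7, 18, 19, 26, 27, 28, 30, 31]
New median = 45/2

Answer: 45/2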